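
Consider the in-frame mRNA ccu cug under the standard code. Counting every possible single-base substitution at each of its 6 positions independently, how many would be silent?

Codon 1 (CCU, Pro): 3 synonymous substitutions.
Codon 2 (CUG, Leu): 4 synonymous substitutions.
Total: 3 + 4 = 7.

7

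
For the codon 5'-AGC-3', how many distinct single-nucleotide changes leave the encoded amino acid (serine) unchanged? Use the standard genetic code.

Position 1: none → 0 synonymous.
Position 2: none → 0 synonymous.
Position 3: AGT → 1 synonymous.
Total: 0 + 0 + 1 = 1.

1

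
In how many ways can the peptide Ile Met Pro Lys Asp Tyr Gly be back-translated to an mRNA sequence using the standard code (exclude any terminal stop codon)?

Ile: 3 codons.
Met: 1 codon.
Pro: 4 codons.
Lys: 2 codons.
Asp: 2 codons.
Tyr: 2 codons.
Gly: 4 codons.
3 × 1 × 4 × 2 × 2 × 2 × 4 = 384.

384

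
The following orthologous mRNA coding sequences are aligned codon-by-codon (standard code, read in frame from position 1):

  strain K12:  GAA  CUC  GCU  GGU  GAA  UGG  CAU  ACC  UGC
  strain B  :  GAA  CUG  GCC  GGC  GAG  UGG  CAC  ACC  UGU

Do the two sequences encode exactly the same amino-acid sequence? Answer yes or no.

Codon 1: GAA Glu / GAA Glu — identical.
Codon 2: CUC Leu / CUG Leu — synonymous.
Codon 3: GCU Ala / GCC Ala — synonymous.
Codon 4: GGU Gly / GGC Gly — synonymous.
Codon 5: GAA Glu / GAG Glu — synonymous.
Codon 6: UGG Trp / UGG Trp — identical.
Codon 7: CAU His / CAC His — synonymous.
Codon 8: ACC Thr / ACC Thr — identical.
Codon 9: UGC Cys / UGU Cys — synonymous.
Nonsynonymous differences: 0 → same protein.

yes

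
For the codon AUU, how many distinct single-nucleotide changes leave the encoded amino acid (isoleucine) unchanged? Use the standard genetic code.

2

Position 1: none → 0 synonymous.
Position 2: none → 0 synonymous.
Position 3: AUC, AUA → 2 synonymous.
Total: 0 + 0 + 2 = 2.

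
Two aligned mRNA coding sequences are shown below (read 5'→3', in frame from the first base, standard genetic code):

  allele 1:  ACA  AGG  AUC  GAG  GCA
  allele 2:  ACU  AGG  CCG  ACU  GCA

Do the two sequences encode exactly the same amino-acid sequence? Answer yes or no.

Codon 1: ACA Thr / ACU Thr — synonymous.
Codon 2: AGG Arg / AGG Arg — identical.
Codon 3: AUC Ile / CCG Pro — nonsynonymous.
Codon 4: GAG Glu / ACU Thr — nonsynonymous.
Codon 5: GCA Ala / GCA Ala — identical.
Nonsynonymous differences: 2 → different protein.

no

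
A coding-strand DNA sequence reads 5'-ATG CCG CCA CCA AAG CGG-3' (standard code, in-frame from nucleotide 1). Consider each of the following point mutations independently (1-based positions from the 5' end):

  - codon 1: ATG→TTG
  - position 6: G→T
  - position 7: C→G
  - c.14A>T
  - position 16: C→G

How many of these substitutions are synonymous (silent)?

Codon 1: ATG (Met) → TTG (Leu) — missense.
Codon 2: CCG (Pro) → CCT (Pro) — synonymous.
Codon 3: CCA (Pro) → GCA (Ala) — missense.
Codon 5: AAG (Lys) → ATG (Met) — missense.
Codon 6: CGG (Arg) → GGG (Gly) — missense.
Synonymous: 1 of 5.

1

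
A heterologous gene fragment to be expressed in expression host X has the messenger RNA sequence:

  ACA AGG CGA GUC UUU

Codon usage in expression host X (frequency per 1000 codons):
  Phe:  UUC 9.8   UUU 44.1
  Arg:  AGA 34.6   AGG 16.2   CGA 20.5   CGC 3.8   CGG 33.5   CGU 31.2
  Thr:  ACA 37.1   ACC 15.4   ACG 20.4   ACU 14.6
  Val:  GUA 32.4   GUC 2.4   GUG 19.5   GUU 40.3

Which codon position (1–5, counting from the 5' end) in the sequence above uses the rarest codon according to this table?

Codon 1 ACA (Thr): 37.1 per 1000.
Codon 2 AGG (Arg): 16.2 per 1000.
Codon 3 CGA (Arg): 20.5 per 1000.
Codon 4 GUC (Val): 2.4 per 1000.
Codon 5 UUU (Phe): 44.1 per 1000.
Lowest frequency is 2.4 at codon 4.

4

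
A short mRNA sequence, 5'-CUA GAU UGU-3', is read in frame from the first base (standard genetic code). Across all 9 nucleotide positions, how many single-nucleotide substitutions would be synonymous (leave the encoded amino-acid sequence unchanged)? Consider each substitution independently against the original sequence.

Codon 1 (CUA, Leu): 4 synonymous substitutions.
Codon 2 (GAU, Asp): 1 synonymous substitution.
Codon 3 (UGU, Cys): 1 synonymous substitution.
Total: 4 + 1 + 1 = 6.

6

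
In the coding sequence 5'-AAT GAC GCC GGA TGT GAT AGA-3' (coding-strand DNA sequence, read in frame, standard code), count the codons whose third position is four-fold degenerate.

Codon 1 AAT (Asn): third position 2-fold.
Codon 2 GAC (Asp): third position 2-fold.
Codon 3 GCC (Ala): third position 4-fold.
Codon 4 GGA (Gly): third position 4-fold.
Codon 5 TGT (Cys): third position 2-fold.
Codon 6 GAT (Asp): third position 2-fold.
Codon 7 AGA (Arg): third position 2-fold.
Four-fold degenerate third positions: 2.

2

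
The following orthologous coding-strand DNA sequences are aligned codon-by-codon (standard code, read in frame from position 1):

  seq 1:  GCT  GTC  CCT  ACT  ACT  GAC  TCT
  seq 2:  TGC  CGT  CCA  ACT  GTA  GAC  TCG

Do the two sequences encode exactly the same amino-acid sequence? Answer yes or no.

Codon 1: GCT Ala / TGC Cys — nonsynonymous.
Codon 2: GTC Val / CGT Arg — nonsynonymous.
Codon 3: CCT Pro / CCA Pro — synonymous.
Codon 4: ACT Thr / ACT Thr — identical.
Codon 5: ACT Thr / GTA Val — nonsynonymous.
Codon 6: GAC Asp / GAC Asp — identical.
Codon 7: TCT Ser / TCG Ser — synonymous.
Nonsynonymous differences: 3 → different protein.

no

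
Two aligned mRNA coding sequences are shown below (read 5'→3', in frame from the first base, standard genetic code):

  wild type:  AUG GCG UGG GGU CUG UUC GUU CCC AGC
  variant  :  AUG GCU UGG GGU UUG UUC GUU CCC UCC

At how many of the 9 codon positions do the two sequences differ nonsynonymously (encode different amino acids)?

Codon 1: AUG Met / AUG Met — identical.
Codon 2: GCG Ala / GCU Ala — synonymous.
Codon 3: UGG Trp / UGG Trp — identical.
Codon 4: GGU Gly / GGU Gly — identical.
Codon 5: CUG Leu / UUG Leu — synonymous.
Codon 6: UUC Phe / UUC Phe — identical.
Codon 7: GUU Val / GUU Val — identical.
Codon 8: CCC Pro / CCC Pro — identical.
Codon 9: AGC Ser / UCC Ser — synonymous.
Nonsynonymous differences: 0.

0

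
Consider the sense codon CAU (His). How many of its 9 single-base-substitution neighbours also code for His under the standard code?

1

Position 1: none → 0 synonymous.
Position 2: none → 0 synonymous.
Position 3: CAC → 1 synonymous.
Total: 0 + 0 + 1 = 1.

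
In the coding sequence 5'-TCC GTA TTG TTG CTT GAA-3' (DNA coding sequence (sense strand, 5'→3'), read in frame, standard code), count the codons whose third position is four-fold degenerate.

3

Codon 1 TCC (Ser): third position 4-fold.
Codon 2 GTA (Val): third position 4-fold.
Codon 3 TTG (Leu): third position 2-fold.
Codon 4 TTG (Leu): third position 2-fold.
Codon 5 CTT (Leu): third position 4-fold.
Codon 6 GAA (Glu): third position 2-fold.
Four-fold degenerate third positions: 3.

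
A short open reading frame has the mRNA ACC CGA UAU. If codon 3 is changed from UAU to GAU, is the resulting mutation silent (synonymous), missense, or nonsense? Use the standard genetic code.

missense

Position 7 falls in codon 3: UAU → Tyr.
After the substitution the codon is GAU → Asp.
Tyr ≠ Asp, so this is a missense mutation.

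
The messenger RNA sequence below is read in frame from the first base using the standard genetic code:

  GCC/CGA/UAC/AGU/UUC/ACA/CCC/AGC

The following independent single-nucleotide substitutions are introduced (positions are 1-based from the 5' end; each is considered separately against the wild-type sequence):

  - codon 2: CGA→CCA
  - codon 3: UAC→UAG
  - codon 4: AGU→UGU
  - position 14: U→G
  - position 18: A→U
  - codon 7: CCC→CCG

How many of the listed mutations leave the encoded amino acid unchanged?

2

Codon 2: CGA (Arg) → CCA (Pro) — missense.
Codon 3: UAC (Tyr) → UAG (Stop) — nonsense.
Codon 4: AGU (Ser) → UGU (Cys) — missense.
Codon 5: UUC (Phe) → UGC (Cys) — missense.
Codon 6: ACA (Thr) → ACU (Thr) — synonymous.
Codon 7: CCC (Pro) → CCG (Pro) — synonymous.
Synonymous: 2 of 6.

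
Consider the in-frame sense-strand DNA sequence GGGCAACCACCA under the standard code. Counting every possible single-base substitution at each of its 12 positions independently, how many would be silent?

10

Codon 1 (GGG, Gly): 3 synonymous substitutions.
Codon 2 (CAA, Gln): 1 synonymous substitution.
Codon 3 (CCA, Pro): 3 synonymous substitutions.
Codon 4 (CCA, Pro): 3 synonymous substitutions.
Total: 3 + 1 + 3 + 3 = 10.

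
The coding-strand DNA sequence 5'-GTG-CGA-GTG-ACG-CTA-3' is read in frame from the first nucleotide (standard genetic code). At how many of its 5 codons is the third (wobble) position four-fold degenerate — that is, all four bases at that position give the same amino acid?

Codon 1 GTG (Val): third position 4-fold.
Codon 2 CGA (Arg): third position 4-fold.
Codon 3 GTG (Val): third position 4-fold.
Codon 4 ACG (Thr): third position 4-fold.
Codon 5 CTA (Leu): third position 4-fold.
Four-fold degenerate third positions: 5.

5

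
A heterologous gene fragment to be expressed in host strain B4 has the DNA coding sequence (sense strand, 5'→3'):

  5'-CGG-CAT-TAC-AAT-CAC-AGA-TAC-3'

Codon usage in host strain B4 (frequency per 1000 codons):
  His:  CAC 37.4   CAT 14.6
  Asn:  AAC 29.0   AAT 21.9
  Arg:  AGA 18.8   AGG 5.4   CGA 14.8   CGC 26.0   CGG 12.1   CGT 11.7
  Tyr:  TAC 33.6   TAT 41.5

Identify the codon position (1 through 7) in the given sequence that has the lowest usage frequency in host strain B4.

1

Codon 1 CGG (Arg): 12.1 per 1000.
Codon 2 CAT (His): 14.6 per 1000.
Codon 3 TAC (Tyr): 33.6 per 1000.
Codon 4 AAT (Asn): 21.9 per 1000.
Codon 5 CAC (His): 37.4 per 1000.
Codon 6 AGA (Arg): 18.8 per 1000.
Codon 7 TAC (Tyr): 33.6 per 1000.
Lowest frequency is 12.1 at codon 1.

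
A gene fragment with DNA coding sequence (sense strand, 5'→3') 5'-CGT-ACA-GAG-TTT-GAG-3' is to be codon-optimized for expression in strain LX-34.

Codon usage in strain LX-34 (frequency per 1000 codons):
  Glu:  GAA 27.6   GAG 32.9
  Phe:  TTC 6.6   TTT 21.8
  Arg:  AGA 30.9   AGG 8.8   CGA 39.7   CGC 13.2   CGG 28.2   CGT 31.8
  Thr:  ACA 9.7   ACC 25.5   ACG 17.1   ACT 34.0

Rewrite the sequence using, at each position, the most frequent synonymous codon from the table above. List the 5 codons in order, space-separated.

CGA ACT GAG TTT GAG

Codon 1 (Arg): best is CGA at 39.7.
Codon 2 (Thr): best is ACT at 34.0.
Codon 3 (Glu): best is GAG at 32.9.
Codon 4 (Phe): best is TTT at 21.8.
Codon 5 (Glu): best is GAG at 32.9.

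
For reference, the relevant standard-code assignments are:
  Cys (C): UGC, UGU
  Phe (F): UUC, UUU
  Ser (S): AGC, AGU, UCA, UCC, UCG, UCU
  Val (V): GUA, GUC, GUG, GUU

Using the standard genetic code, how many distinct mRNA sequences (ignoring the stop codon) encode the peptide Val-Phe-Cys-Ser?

96

Val: 4 codons.
Phe: 2 codons.
Cys: 2 codons.
Ser: 6 codons.
4 × 2 × 2 × 6 = 96.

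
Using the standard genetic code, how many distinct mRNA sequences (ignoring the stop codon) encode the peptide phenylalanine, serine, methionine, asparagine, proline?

Phe: 2 codons.
Ser: 6 codons.
Met: 1 codon.
Asn: 2 codons.
Pro: 4 codons.
2 × 6 × 1 × 2 × 4 = 96.

96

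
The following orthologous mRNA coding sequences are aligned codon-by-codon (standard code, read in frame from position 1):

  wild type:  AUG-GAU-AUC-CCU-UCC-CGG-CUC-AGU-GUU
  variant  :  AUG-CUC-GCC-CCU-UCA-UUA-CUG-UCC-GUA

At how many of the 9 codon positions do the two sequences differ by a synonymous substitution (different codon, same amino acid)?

4

Codon 1: AUG Met / AUG Met — identical.
Codon 2: GAU Asp / CUC Leu — nonsynonymous.
Codon 3: AUC Ile / GCC Ala — nonsynonymous.
Codon 4: CCU Pro / CCU Pro — identical.
Codon 5: UCC Ser / UCA Ser — synonymous.
Codon 6: CGG Arg / UUA Leu — nonsynonymous.
Codon 7: CUC Leu / CUG Leu — synonymous.
Codon 8: AGU Ser / UCC Ser — synonymous.
Codon 9: GUU Val / GUA Val — synonymous.
Synonymous differences: 4.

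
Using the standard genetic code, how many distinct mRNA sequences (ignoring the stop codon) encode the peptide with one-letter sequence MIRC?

36

Met: 1 codon.
Ile: 3 codons.
Arg: 6 codons.
Cys: 2 codons.
1 × 3 × 6 × 2 = 36.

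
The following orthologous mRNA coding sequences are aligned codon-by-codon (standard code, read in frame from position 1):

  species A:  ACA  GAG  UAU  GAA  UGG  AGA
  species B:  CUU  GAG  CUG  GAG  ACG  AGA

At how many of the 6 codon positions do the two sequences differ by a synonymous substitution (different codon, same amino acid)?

Codon 1: ACA Thr / CUU Leu — nonsynonymous.
Codon 2: GAG Glu / GAG Glu — identical.
Codon 3: UAU Tyr / CUG Leu — nonsynonymous.
Codon 4: GAA Glu / GAG Glu — synonymous.
Codon 5: UGG Trp / ACG Thr — nonsynonymous.
Codon 6: AGA Arg / AGA Arg — identical.
Synonymous differences: 1.

1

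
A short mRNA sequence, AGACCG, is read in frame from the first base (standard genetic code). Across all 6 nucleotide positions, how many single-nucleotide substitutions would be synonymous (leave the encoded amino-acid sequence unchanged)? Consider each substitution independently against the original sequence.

Codon 1 (AGA, Arg): 2 synonymous substitutions.
Codon 2 (CCG, Pro): 3 synonymous substitutions.
Total: 2 + 3 = 5.

5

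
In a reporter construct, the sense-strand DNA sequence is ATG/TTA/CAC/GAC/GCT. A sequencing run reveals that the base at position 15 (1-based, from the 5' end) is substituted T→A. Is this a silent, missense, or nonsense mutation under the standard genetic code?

silent

Position 15 falls in codon 5: GCT → Ala.
After the substitution the codon is GCA → Ala.
Both encode Ala, so the change is synonymous.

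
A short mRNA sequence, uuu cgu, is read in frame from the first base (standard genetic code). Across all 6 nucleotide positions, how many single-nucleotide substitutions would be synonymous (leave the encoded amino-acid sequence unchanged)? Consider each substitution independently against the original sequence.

4

Codon 1 (UUU, Phe): 1 synonymous substitution.
Codon 2 (CGU, Arg): 3 synonymous substitutions.
Total: 1 + 3 = 4.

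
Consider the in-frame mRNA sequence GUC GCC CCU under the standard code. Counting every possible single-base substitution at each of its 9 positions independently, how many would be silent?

Codon 1 (GUC, Val): 3 synonymous substitutions.
Codon 2 (GCC, Ala): 3 synonymous substitutions.
Codon 3 (CCU, Pro): 3 synonymous substitutions.
Total: 3 + 3 + 3 = 9.

9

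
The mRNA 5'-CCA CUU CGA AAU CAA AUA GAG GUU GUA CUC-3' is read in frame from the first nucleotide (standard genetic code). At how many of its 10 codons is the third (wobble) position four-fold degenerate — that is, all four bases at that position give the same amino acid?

6

Codon 1 CCA (Pro): third position 4-fold.
Codon 2 CUU (Leu): third position 4-fold.
Codon 3 CGA (Arg): third position 4-fold.
Codon 4 AAU (Asn): third position 2-fold.
Codon 5 CAA (Gln): third position 2-fold.
Codon 6 AUA (Ile): third position 3-fold.
Codon 7 GAG (Glu): third position 2-fold.
Codon 8 GUU (Val): third position 4-fold.
Codon 9 GUA (Val): third position 4-fold.
Codon 10 CUC (Leu): third position 4-fold.
Four-fold degenerate third positions: 6.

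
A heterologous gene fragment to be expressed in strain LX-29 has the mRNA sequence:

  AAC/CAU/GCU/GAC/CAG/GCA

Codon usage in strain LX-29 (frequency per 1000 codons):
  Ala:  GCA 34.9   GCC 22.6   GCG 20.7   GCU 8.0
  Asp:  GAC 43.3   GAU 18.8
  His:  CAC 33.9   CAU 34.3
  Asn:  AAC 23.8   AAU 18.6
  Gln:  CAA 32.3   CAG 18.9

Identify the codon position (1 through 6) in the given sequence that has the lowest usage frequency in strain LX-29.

3

Codon 1 AAC (Asn): 23.8 per 1000.
Codon 2 CAU (His): 34.3 per 1000.
Codon 3 GCU (Ala): 8.0 per 1000.
Codon 4 GAC (Asp): 43.3 per 1000.
Codon 5 CAG (Gln): 18.9 per 1000.
Codon 6 GCA (Ala): 34.9 per 1000.
Lowest frequency is 8.0 at codon 3.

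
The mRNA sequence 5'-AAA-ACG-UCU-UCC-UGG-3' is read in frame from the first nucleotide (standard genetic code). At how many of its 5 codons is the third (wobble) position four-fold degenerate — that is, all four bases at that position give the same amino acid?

Codon 1 AAA (Lys): third position 2-fold.
Codon 2 ACG (Thr): third position 4-fold.
Codon 3 UCU (Ser): third position 4-fold.
Codon 4 UCC (Ser): third position 4-fold.
Codon 5 UGG (Trp): third position 1-fold.
Four-fold degenerate third positions: 3.

3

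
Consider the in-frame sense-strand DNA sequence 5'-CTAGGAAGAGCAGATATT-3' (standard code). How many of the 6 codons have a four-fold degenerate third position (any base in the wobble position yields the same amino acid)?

Codon 1 CTA (Leu): third position 4-fold.
Codon 2 GGA (Gly): third position 4-fold.
Codon 3 AGA (Arg): third position 2-fold.
Codon 4 GCA (Ala): third position 4-fold.
Codon 5 GAT (Asp): third position 2-fold.
Codon 6 ATT (Ile): third position 3-fold.
Four-fold degenerate third positions: 3.

3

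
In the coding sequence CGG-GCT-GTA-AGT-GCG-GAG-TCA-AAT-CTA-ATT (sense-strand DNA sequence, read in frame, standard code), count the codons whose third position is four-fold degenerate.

Codon 1 CGG (Arg): third position 4-fold.
Codon 2 GCT (Ala): third position 4-fold.
Codon 3 GTA (Val): third position 4-fold.
Codon 4 AGT (Ser): third position 2-fold.
Codon 5 GCG (Ala): third position 4-fold.
Codon 6 GAG (Glu): third position 2-fold.
Codon 7 TCA (Ser): third position 4-fold.
Codon 8 AAT (Asn): third position 2-fold.
Codon 9 CTA (Leu): third position 4-fold.
Codon 10 ATT (Ile): third position 3-fold.
Four-fold degenerate third positions: 6.

6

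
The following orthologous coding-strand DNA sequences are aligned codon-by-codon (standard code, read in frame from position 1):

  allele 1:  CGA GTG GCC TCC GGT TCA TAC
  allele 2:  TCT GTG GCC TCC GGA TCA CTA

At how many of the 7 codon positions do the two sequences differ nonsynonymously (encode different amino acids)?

2

Codon 1: CGA Arg / TCT Ser — nonsynonymous.
Codon 2: GTG Val / GTG Val — identical.
Codon 3: GCC Ala / GCC Ala — identical.
Codon 4: TCC Ser / TCC Ser — identical.
Codon 5: GGT Gly / GGA Gly — synonymous.
Codon 6: TCA Ser / TCA Ser — identical.
Codon 7: TAC Tyr / CTA Leu — nonsynonymous.
Nonsynonymous differences: 2.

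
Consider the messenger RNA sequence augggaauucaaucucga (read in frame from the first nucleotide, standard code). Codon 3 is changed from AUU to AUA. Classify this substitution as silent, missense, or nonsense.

silent

Position 9 falls in codon 3: AUU → Ile.
After the substitution the codon is AUA → Ile.
Both encode Ile, so the change is synonymous.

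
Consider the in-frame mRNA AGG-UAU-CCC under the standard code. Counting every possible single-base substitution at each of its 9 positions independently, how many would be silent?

Codon 1 (AGG, Arg): 2 synonymous substitutions.
Codon 2 (UAU, Tyr): 1 synonymous substitution.
Codon 3 (CCC, Pro): 3 synonymous substitutions.
Total: 2 + 1 + 3 = 6.

6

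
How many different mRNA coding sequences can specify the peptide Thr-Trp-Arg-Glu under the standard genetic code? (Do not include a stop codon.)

48

Thr: 4 codons.
Trp: 1 codon.
Arg: 6 codons.
Glu: 2 codons.
4 × 1 × 6 × 2 = 48.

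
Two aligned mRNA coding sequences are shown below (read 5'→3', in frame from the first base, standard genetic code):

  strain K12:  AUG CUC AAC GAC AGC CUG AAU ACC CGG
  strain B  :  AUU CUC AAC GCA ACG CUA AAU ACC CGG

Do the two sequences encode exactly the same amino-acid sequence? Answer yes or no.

no

Codon 1: AUG Met / AUU Ile — nonsynonymous.
Codon 2: CUC Leu / CUC Leu — identical.
Codon 3: AAC Asn / AAC Asn — identical.
Codon 4: GAC Asp / GCA Ala — nonsynonymous.
Codon 5: AGC Ser / ACG Thr — nonsynonymous.
Codon 6: CUG Leu / CUA Leu — synonymous.
Codon 7: AAU Asn / AAU Asn — identical.
Codon 8: ACC Thr / ACC Thr — identical.
Codon 9: CGG Arg / CGG Arg — identical.
Nonsynonymous differences: 3 → different protein.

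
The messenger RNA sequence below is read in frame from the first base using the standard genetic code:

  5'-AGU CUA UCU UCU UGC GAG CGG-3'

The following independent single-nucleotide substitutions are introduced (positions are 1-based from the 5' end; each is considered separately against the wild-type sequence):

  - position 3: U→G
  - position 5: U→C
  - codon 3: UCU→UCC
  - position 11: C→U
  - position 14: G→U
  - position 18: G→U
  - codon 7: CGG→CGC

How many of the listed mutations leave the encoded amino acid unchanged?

2

Codon 1: AGU (Ser) → AGG (Arg) — missense.
Codon 2: CUA (Leu) → CCA (Pro) — missense.
Codon 3: UCU (Ser) → UCC (Ser) — synonymous.
Codon 4: UCU (Ser) → UUU (Phe) — missense.
Codon 5: UGC (Cys) → UUC (Phe) — missense.
Codon 6: GAG (Glu) → GAU (Asp) — missense.
Codon 7: CGG (Arg) → CGC (Arg) — synonymous.
Synonymous: 2 of 7.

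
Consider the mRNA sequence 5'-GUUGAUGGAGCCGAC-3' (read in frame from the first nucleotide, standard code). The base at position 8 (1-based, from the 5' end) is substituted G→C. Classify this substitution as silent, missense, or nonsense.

missense

Position 8 falls in codon 3: GGA → Gly.
After the substitution the codon is GCA → Ala.
Gly ≠ Ala, so this is a missense mutation.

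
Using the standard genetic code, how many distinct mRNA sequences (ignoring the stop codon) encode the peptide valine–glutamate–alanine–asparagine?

Val: 4 codons.
Glu: 2 codons.
Ala: 4 codons.
Asn: 2 codons.
4 × 2 × 4 × 2 = 64.

64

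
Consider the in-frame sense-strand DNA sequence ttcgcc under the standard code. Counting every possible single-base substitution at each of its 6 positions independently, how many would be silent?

Codon 1 (TTC, Phe): 1 synonymous substitution.
Codon 2 (GCC, Ala): 3 synonymous substitutions.
Total: 1 + 3 = 4.

4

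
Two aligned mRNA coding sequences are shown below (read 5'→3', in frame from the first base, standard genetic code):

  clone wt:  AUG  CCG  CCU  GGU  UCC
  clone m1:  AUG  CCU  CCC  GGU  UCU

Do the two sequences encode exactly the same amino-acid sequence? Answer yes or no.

Codon 1: AUG Met / AUG Met — identical.
Codon 2: CCG Pro / CCU Pro — synonymous.
Codon 3: CCU Pro / CCC Pro — synonymous.
Codon 4: GGU Gly / GGU Gly — identical.
Codon 5: UCC Ser / UCU Ser — synonymous.
Nonsynonymous differences: 0 → same protein.

yes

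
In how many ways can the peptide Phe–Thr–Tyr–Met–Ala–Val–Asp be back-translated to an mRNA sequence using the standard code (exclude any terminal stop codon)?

Phe: 2 codons.
Thr: 4 codons.
Tyr: 2 codons.
Met: 1 codon.
Ala: 4 codons.
Val: 4 codons.
Asp: 2 codons.
2 × 4 × 2 × 1 × 4 × 4 × 2 = 512.

512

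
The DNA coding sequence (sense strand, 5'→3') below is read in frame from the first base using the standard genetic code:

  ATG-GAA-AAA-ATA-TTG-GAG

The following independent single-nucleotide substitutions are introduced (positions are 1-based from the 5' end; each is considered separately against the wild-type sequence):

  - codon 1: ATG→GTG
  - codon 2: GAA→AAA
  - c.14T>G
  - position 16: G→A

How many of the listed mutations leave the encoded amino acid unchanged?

Codon 1: ATG (Met) → GTG (Val) — missense.
Codon 2: GAA (Glu) → AAA (Lys) — missense.
Codon 5: TTG (Leu) → TGG (Trp) — missense.
Codon 6: GAG (Glu) → AAG (Lys) — missense.
Synonymous: 0 of 4.

0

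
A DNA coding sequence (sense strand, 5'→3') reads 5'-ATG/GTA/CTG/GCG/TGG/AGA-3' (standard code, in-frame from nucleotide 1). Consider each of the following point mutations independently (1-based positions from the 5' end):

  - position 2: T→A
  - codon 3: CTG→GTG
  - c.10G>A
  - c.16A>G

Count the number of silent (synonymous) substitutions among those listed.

Codon 1: ATG (Met) → AAG (Lys) — missense.
Codon 3: CTG (Leu) → GTG (Val) — missense.
Codon 4: GCG (Ala) → ACG (Thr) — missense.
Codon 6: AGA (Arg) → GGA (Gly) — missense.
Synonymous: 0 of 4.

0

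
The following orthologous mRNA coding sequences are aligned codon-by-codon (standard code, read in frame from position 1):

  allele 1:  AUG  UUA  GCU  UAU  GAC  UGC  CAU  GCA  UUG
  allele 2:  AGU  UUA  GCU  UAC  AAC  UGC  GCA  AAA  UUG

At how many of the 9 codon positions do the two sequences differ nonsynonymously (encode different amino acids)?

4

Codon 1: AUG Met / AGU Ser — nonsynonymous.
Codon 2: UUA Leu / UUA Leu — identical.
Codon 3: GCU Ala / GCU Ala — identical.
Codon 4: UAU Tyr / UAC Tyr — synonymous.
Codon 5: GAC Asp / AAC Asn — nonsynonymous.
Codon 6: UGC Cys / UGC Cys — identical.
Codon 7: CAU His / GCA Ala — nonsynonymous.
Codon 8: GCA Ala / AAA Lys — nonsynonymous.
Codon 9: UUG Leu / UUG Leu — identical.
Nonsynonymous differences: 4.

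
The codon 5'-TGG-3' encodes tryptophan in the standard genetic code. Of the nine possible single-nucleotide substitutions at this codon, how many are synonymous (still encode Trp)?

Position 1: none → 0 synonymous.
Position 2: none → 0 synonymous.
Position 3: none → 0 synonymous.
Total: 0 + 0 + 0 = 0.

0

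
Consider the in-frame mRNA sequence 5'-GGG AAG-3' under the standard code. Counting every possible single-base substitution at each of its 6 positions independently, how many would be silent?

4

Codon 1 (GGG, Gly): 3 synonymous substitutions.
Codon 2 (AAG, Lys): 1 synonymous substitution.
Total: 3 + 1 = 4.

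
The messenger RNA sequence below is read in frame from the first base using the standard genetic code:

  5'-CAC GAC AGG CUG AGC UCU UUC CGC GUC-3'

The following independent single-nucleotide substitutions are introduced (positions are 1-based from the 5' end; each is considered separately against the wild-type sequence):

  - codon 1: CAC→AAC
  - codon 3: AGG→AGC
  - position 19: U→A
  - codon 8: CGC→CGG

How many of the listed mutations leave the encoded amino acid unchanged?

Codon 1: CAC (His) → AAC (Asn) — missense.
Codon 3: AGG (Arg) → AGC (Ser) — missense.
Codon 7: UUC (Phe) → AUC (Ile) — missense.
Codon 8: CGC (Arg) → CGG (Arg) — synonymous.
Synonymous: 1 of 4.

1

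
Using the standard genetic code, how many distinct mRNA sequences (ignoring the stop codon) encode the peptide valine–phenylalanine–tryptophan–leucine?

Val: 4 codons.
Phe: 2 codons.
Trp: 1 codon.
Leu: 6 codons.
4 × 2 × 1 × 6 = 48.

48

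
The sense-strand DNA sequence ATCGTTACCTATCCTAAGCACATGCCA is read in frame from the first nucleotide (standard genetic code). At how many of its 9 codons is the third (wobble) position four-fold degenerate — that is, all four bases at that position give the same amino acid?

4

Codon 1 ATC (Ile): third position 3-fold.
Codon 2 GTT (Val): third position 4-fold.
Codon 3 ACC (Thr): third position 4-fold.
Codon 4 TAT (Tyr): third position 2-fold.
Codon 5 CCT (Pro): third position 4-fold.
Codon 6 AAG (Lys): third position 2-fold.
Codon 7 CAC (His): third position 2-fold.
Codon 8 ATG (Met): third position 1-fold.
Codon 9 CCA (Pro): third position 4-fold.
Four-fold degenerate third positions: 4.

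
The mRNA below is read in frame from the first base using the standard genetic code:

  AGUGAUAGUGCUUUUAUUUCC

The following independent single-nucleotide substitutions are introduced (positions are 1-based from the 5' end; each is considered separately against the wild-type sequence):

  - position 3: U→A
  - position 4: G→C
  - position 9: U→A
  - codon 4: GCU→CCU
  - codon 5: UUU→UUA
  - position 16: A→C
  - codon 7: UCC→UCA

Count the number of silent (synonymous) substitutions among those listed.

Codon 1: AGU (Ser) → AGA (Arg) — missense.
Codon 2: GAU (Asp) → CAU (His) — missense.
Codon 3: AGU (Ser) → AGA (Arg) — missense.
Codon 4: GCU (Ala) → CCU (Pro) — missense.
Codon 5: UUU (Phe) → UUA (Leu) — missense.
Codon 6: AUU (Ile) → CUU (Leu) — missense.
Codon 7: UCC (Ser) → UCA (Ser) — synonymous.
Synonymous: 1 of 7.

1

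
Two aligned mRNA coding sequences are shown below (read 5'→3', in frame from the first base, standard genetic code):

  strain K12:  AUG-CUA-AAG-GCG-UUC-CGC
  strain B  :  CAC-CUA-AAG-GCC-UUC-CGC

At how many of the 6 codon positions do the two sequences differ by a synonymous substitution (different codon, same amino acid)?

Codon 1: AUG Met / CAC His — nonsynonymous.
Codon 2: CUA Leu / CUA Leu — identical.
Codon 3: AAG Lys / AAG Lys — identical.
Codon 4: GCG Ala / GCC Ala — synonymous.
Codon 5: UUC Phe / UUC Phe — identical.
Codon 6: CGC Arg / CGC Arg — identical.
Synonymous differences: 1.

1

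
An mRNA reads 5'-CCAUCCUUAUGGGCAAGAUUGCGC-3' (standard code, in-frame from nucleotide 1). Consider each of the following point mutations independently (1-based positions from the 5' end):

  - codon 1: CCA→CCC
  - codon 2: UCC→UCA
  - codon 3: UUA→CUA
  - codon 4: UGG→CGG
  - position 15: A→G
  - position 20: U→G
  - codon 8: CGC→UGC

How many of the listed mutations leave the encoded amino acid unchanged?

Codon 1: CCA (Pro) → CCC (Pro) — synonymous.
Codon 2: UCC (Ser) → UCA (Ser) — synonymous.
Codon 3: UUA (Leu) → CUA (Leu) — synonymous.
Codon 4: UGG (Trp) → CGG (Arg) — missense.
Codon 5: GCA (Ala) → GCG (Ala) — synonymous.
Codon 7: UUG (Leu) → UGG (Trp) — missense.
Codon 8: CGC (Arg) → UGC (Cys) — missense.
Synonymous: 4 of 7.

4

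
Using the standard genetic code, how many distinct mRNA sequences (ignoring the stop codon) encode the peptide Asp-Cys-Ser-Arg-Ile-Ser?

2592

Asp: 2 codons.
Cys: 2 codons.
Ser: 6 codons.
Arg: 6 codons.
Ile: 3 codons.
Ser: 6 codons.
2 × 2 × 6 × 6 × 3 × 6 = 2592.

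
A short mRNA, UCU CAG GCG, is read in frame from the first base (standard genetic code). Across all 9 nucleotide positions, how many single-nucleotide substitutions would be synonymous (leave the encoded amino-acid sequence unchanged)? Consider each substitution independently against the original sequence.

7

Codon 1 (UCU, Ser): 3 synonymous substitutions.
Codon 2 (CAG, Gln): 1 synonymous substitution.
Codon 3 (GCG, Ala): 3 synonymous substitutions.
Total: 3 + 1 + 3 = 7.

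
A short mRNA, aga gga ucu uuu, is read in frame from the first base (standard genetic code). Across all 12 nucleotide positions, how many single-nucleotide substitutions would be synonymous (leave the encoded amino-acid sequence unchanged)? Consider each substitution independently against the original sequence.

9

Codon 1 (AGA, Arg): 2 synonymous substitutions.
Codon 2 (GGA, Gly): 3 synonymous substitutions.
Codon 3 (UCU, Ser): 3 synonymous substitutions.
Codon 4 (UUU, Phe): 1 synonymous substitution.
Total: 2 + 3 + 3 + 1 = 9.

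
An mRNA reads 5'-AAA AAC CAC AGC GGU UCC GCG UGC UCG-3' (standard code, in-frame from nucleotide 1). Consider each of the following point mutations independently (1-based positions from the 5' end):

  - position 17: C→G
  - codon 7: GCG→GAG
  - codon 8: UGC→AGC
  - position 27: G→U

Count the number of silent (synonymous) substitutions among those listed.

1

Codon 6: UCC (Ser) → UGC (Cys) — missense.
Codon 7: GCG (Ala) → GAG (Glu) — missense.
Codon 8: UGC (Cys) → AGC (Ser) — missense.
Codon 9: UCG (Ser) → UCU (Ser) — synonymous.
Synonymous: 1 of 4.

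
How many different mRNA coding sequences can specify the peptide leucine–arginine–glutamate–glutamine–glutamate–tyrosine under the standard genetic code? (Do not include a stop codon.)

Leu: 6 codons.
Arg: 6 codons.
Glu: 2 codons.
Gln: 2 codons.
Glu: 2 codons.
Tyr: 2 codons.
6 × 6 × 2 × 2 × 2 × 2 = 576.

576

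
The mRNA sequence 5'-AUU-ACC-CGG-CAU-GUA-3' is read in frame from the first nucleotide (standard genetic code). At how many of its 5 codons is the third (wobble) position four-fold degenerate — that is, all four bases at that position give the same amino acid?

3

Codon 1 AUU (Ile): third position 3-fold.
Codon 2 ACC (Thr): third position 4-fold.
Codon 3 CGG (Arg): third position 4-fold.
Codon 4 CAU (His): third position 2-fold.
Codon 5 GUA (Val): third position 4-fold.
Four-fold degenerate third positions: 3.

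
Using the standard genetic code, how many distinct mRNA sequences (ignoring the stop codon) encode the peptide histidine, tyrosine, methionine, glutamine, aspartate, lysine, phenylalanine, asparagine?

128

His: 2 codons.
Tyr: 2 codons.
Met: 1 codon.
Gln: 2 codons.
Asp: 2 codons.
Lys: 2 codons.
Phe: 2 codons.
Asn: 2 codons.
2 × 2 × 1 × 2 × 2 × 2 × 2 × 2 = 128.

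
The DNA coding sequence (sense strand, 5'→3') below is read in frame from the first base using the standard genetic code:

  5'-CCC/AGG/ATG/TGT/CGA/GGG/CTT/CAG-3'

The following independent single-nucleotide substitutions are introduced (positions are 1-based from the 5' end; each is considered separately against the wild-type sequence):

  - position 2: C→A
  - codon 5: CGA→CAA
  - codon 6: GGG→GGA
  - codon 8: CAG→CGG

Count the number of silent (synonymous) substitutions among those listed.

Codon 1: CCC (Pro) → CAC (His) — missense.
Codon 5: CGA (Arg) → CAA (Gln) — missense.
Codon 6: GGG (Gly) → GGA (Gly) — synonymous.
Codon 8: CAG (Gln) → CGG (Arg) — missense.
Synonymous: 1 of 4.

1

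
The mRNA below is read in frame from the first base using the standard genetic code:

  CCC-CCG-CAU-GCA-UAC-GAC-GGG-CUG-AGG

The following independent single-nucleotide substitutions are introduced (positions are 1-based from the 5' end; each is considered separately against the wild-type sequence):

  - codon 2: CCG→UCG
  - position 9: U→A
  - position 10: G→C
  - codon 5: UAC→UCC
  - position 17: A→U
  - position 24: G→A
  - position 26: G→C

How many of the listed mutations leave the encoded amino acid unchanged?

1

Codon 2: CCG (Pro) → UCG (Ser) — missense.
Codon 3: CAU (His) → CAA (Gln) — missense.
Codon 4: GCA (Ala) → CCA (Pro) — missense.
Codon 5: UAC (Tyr) → UCC (Ser) — missense.
Codon 6: GAC (Asp) → GUC (Val) — missense.
Codon 8: CUG (Leu) → CUA (Leu) — synonymous.
Codon 9: AGG (Arg) → ACG (Thr) — missense.
Synonymous: 1 of 7.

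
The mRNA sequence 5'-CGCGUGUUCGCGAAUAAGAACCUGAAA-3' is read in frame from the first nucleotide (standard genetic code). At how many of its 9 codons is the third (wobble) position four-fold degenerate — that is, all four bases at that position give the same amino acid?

4

Codon 1 CGC (Arg): third position 4-fold.
Codon 2 GUG (Val): third position 4-fold.
Codon 3 UUC (Phe): third position 2-fold.
Codon 4 GCG (Ala): third position 4-fold.
Codon 5 AAU (Asn): third position 2-fold.
Codon 6 AAG (Lys): third position 2-fold.
Codon 7 AAC (Asn): third position 2-fold.
Codon 8 CUG (Leu): third position 4-fold.
Codon 9 AAA (Lys): third position 2-fold.
Four-fold degenerate third positions: 4.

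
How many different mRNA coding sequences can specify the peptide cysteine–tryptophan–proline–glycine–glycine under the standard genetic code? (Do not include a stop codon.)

128

Cys: 2 codons.
Trp: 1 codon.
Pro: 4 codons.
Gly: 4 codons.
Gly: 4 codons.
2 × 1 × 4 × 4 × 4 = 128.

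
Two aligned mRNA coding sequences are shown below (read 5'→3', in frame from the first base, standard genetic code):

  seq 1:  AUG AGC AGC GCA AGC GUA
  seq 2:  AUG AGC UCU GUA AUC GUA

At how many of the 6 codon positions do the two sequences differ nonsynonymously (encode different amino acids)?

2

Codon 1: AUG Met / AUG Met — identical.
Codon 2: AGC Ser / AGC Ser — identical.
Codon 3: AGC Ser / UCU Ser — synonymous.
Codon 4: GCA Ala / GUA Val — nonsynonymous.
Codon 5: AGC Ser / AUC Ile — nonsynonymous.
Codon 6: GUA Val / GUA Val — identical.
Nonsynonymous differences: 2.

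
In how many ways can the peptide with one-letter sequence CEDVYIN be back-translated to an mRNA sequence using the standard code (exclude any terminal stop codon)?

Cys: 2 codons.
Glu: 2 codons.
Asp: 2 codons.
Val: 4 codons.
Tyr: 2 codons.
Ile: 3 codons.
Asn: 2 codons.
2 × 2 × 2 × 4 × 2 × 3 × 2 = 384.

384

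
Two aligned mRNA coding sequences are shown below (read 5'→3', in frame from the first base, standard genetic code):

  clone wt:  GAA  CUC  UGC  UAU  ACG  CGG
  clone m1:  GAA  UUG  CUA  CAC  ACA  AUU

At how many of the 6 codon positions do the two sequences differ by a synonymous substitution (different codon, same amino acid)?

Codon 1: GAA Glu / GAA Glu — identical.
Codon 2: CUC Leu / UUG Leu — synonymous.
Codon 3: UGC Cys / CUA Leu — nonsynonymous.
Codon 4: UAU Tyr / CAC His — nonsynonymous.
Codon 5: ACG Thr / ACA Thr — synonymous.
Codon 6: CGG Arg / AUU Ile — nonsynonymous.
Synonymous differences: 2.

2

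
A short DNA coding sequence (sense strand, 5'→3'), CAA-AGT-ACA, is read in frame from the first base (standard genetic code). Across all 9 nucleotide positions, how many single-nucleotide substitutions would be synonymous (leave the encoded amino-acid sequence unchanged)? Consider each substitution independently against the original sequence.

5

Codon 1 (CAA, Gln): 1 synonymous substitution.
Codon 2 (AGT, Ser): 1 synonymous substitution.
Codon 3 (ACA, Thr): 3 synonymous substitutions.
Total: 1 + 1 + 3 = 5.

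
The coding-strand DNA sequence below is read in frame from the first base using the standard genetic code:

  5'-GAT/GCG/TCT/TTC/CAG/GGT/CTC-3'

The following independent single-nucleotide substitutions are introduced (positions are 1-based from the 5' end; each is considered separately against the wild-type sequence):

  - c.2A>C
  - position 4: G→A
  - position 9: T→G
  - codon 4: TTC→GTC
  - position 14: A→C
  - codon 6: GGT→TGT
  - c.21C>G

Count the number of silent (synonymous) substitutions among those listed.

2

Codon 1: GAT (Asp) → GCT (Ala) — missense.
Codon 2: GCG (Ala) → ACG (Thr) — missense.
Codon 3: TCT (Ser) → TCG (Ser) — synonymous.
Codon 4: TTC (Phe) → GTC (Val) — missense.
Codon 5: CAG (Gln) → CCG (Pro) — missense.
Codon 6: GGT (Gly) → TGT (Cys) — missense.
Codon 7: CTC (Leu) → CTG (Leu) — synonymous.
Synonymous: 2 of 7.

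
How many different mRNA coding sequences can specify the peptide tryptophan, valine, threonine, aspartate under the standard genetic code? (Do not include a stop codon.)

Trp: 1 codon.
Val: 4 codons.
Thr: 4 codons.
Asp: 2 codons.
1 × 4 × 4 × 2 = 32.

32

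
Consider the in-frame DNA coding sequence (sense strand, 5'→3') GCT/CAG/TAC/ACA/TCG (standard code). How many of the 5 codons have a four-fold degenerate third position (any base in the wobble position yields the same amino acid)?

Codon 1 GCT (Ala): third position 4-fold.
Codon 2 CAG (Gln): third position 2-fold.
Codon 3 TAC (Tyr): third position 2-fold.
Codon 4 ACA (Thr): third position 4-fold.
Codon 5 TCG (Ser): third position 4-fold.
Four-fold degenerate third positions: 3.

3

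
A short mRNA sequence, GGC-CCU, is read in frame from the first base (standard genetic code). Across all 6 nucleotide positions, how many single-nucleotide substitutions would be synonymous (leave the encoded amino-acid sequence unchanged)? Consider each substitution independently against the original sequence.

6

Codon 1 (GGC, Gly): 3 synonymous substitutions.
Codon 2 (CCU, Pro): 3 synonymous substitutions.
Total: 3 + 3 = 6.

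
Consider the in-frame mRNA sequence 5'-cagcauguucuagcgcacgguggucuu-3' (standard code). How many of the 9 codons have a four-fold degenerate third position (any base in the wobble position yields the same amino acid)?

Codon 1 CAG (Gln): third position 2-fold.
Codon 2 CAU (His): third position 2-fold.
Codon 3 GUU (Val): third position 4-fold.
Codon 4 CUA (Leu): third position 4-fold.
Codon 5 GCG (Ala): third position 4-fold.
Codon 6 CAC (His): third position 2-fold.
Codon 7 GGU (Gly): third position 4-fold.
Codon 8 GGU (Gly): third position 4-fold.
Codon 9 CUU (Leu): third position 4-fold.
Four-fold degenerate third positions: 6.

6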